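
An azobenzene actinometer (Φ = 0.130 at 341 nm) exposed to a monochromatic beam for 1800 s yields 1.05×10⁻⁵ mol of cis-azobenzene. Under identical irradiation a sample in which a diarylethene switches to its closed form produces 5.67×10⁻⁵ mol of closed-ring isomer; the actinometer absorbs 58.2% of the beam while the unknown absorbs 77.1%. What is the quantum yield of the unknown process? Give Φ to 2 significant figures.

Photons absorbed by the actinometer: 1.05×10⁻⁵ / 0.130 = 8.077×10⁻⁵ mol.
Incident flux: 8.077×10⁻⁵ / 0.582 = 1.388×10⁻⁴ einstein.
Absorbed by unknown: 0.771 × 1.388×10⁻⁴ = 1.070×10⁻⁴ mol.
Φ(unknown) = 5.67×10⁻⁵ / 1.070×10⁻⁴ = 0.53.

Φ = 0.53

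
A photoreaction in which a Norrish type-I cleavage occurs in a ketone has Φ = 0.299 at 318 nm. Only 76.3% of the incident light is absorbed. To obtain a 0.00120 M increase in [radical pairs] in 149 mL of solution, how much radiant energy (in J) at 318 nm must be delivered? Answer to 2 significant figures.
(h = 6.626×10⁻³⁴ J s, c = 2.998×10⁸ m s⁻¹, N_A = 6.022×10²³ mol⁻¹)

Product: (0.00120 M)(0.149 L) = 1.788×10⁻⁴ mol.
Photons that must be absorbed: 1.788×10⁻⁴ / 0.299 = 5.980×10⁻⁴ mol.
Incident photons needed: 5.980×10⁻⁴ / 0.763 = 7.837×10⁻⁴ mol.
Photon energy: hc/λ = 6.247×10⁻¹⁹ J; per mole, 3.762×10⁵ J mol⁻¹.
Energy required: 7.837×10⁻⁴ × 3.762×10⁵ = 290 J.

290 J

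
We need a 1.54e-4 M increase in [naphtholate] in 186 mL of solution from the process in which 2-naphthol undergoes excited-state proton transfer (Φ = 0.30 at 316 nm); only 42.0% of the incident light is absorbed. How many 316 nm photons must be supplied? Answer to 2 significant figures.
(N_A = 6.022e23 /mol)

1.4e20 photons

Product: (1.54e-4 M)(0.186 L) = 2.864e-5 mol.
Photons that must be absorbed: 2.864e-5 / 0.30 = 9.547e-5 mol.
Incident photons needed: 9.547e-5 / 0.420 = 2.273e-4 mol.
Photon count: 2.273e-4 × 6.022e23 = 1.4e20.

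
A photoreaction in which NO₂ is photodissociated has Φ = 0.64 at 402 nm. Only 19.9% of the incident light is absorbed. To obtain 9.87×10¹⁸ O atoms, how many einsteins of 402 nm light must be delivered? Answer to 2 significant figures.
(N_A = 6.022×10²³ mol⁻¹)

Product: 9.87×10¹⁸ / 6.022×10²³ = 1.639×10⁻⁵ mol.
Photons that must be absorbed: 1.639×10⁻⁵ / 0.64 = 2.561×10⁻⁵ mol.
Incident photons needed: 2.561×10⁻⁵ / 0.199 = 1.287×10⁻⁴ mol.

1.3×10⁻⁴ einstein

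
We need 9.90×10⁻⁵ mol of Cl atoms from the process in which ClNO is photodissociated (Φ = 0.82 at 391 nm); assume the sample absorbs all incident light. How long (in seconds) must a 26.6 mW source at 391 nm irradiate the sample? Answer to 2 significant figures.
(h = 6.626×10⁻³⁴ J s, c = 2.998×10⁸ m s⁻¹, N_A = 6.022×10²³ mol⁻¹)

Photons that must be absorbed: 9.90×10⁻⁵ / 0.82 = 1.207×10⁻⁴ mol.
Photon energy: hc/λ = 5.080×10⁻¹⁹ J; per mole, 3.059×10⁵ J mol⁻¹.
Energy required: 1.207×10⁻⁴ × 3.059×10⁵ = 36.92 J.
Time: 36.92 J / 0.0266 W = 1400 s.

t ≈ 1400 s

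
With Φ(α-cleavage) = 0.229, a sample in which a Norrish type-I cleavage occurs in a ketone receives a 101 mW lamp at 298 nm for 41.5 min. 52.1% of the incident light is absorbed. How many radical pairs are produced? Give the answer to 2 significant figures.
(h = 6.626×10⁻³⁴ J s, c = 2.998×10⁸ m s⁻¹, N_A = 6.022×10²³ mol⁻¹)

Photon energy at 298 nm: hc/λ = (6.626×10⁻³⁴)(2.998×10⁸)/(298×10⁻⁹) = 6.666×10⁻¹⁹ J.
Energy delivered: (101 mW)(2490 s) = 251.5 J.
Photons incident: 251.5 / 6.666×10⁻¹⁹ = 3.773×10²⁰, i.e. 3.773×10²⁰/6.022×10²³ = 6.265×10⁻⁴ mol.
Photons absorbed: 0.521 × 6.265×10⁻⁴ = 3.264×10⁻⁴ mol.
Product: Φ × n_abs = 0.229 × 3.264×10⁻⁴ = 7.475×10⁻⁵ mol.
As a count: 7.475×10⁻⁵ × 6.022×10²³ = 4.5×10¹⁹.

4.5×10¹⁹ radical pairs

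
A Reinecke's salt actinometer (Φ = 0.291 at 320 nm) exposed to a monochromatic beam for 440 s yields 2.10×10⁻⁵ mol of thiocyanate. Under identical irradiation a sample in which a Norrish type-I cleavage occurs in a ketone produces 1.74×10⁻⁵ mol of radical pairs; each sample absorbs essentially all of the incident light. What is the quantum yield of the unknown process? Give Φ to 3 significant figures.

Φ = 0.241

Photons absorbed by the actinometer: 2.10×10⁻⁵ / 0.291 = 7.216×10⁻⁵ mol.
Φ(unknown) = 1.74×10⁻⁵ / 7.216×10⁻⁵ = 0.241.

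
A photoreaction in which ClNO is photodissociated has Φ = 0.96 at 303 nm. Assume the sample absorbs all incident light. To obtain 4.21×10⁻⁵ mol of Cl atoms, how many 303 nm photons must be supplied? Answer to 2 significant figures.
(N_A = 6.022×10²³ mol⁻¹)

Photons that must be absorbed: 4.21×10⁻⁵ / 0.96 = 4.385×10⁻⁵ mol.
Photon count: 4.385×10⁻⁵ × 6.022×10²³ = 2.6×10¹⁹.

2.6×10¹⁹ photons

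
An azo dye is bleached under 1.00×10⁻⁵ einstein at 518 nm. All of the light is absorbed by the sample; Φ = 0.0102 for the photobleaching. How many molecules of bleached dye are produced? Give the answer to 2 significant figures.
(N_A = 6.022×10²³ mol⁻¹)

Product: Φ × n_abs = 0.0102 × 1.00×10⁻⁵ = 1.020×10⁻⁷ mol.
As a count: 1.020×10⁻⁷ × 6.022×10²³ = 6.1×10¹⁶.

6.1×10¹⁶ molecules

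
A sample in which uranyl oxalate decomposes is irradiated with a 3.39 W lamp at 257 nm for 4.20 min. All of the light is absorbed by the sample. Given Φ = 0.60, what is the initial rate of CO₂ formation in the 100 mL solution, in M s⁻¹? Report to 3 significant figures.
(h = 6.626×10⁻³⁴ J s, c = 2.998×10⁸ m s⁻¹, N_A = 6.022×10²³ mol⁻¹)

4.37×10⁻⁵ M s⁻¹

Photon energy at 257 nm: hc/λ = (6.626×10⁻³⁴)(2.998×10⁸)/(257×10⁻⁹) = 7.729×10⁻¹⁹ J.
Energy delivered: (3.39 W)(252 s) = 854.3 J.
Photons incident: 854.3 / 7.729×10⁻¹⁹ = 1.105×10²¹, i.e. 1.105×10²¹/6.022×10²³ = 0.001835 mol.
Product formed: 0.60 × 0.001835 = 0.001101 mol.
Rate: 0.001101 mol / (252 s × 0.1 L) = 4.37×10⁻⁵ M s⁻¹.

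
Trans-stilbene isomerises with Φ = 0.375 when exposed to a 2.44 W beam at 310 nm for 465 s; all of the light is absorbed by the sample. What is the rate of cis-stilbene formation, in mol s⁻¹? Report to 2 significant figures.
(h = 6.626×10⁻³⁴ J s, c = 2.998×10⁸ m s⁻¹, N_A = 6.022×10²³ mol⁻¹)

Photon energy at 310 nm: hc/λ = (6.626×10⁻³⁴)(2.998×10⁸)/(310×10⁻⁹) = 6.408×10⁻¹⁹ J.
Energy delivered: (2.44 W)(465 s) = 1135 J.
Photons incident: 1135 / 6.408×10⁻¹⁹ = 1.771×10²¹, i.e. 1.771×10²¹/6.022×10²³ = 0.002941 mol.
Product formed: 0.375 × 0.002941 = 0.001103 mol.
Rate: 0.001103 / 465 s = 2.4×10⁻⁶ mol s⁻¹.

2.4×10⁻⁶ mol s⁻¹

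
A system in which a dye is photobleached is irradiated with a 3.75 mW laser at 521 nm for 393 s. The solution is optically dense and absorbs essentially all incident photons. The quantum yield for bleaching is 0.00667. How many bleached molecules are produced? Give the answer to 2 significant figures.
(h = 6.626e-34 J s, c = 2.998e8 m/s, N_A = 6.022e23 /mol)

2.6e16 bleached molecules

Photon energy at 521 nm: hc/λ = (6.626e-34)(2.998e8)/(521e-9) = 3.813e-19 J.
Energy delivered: (3.75 mW)(393 s) = 1.474 J.
Photons incident: 1.474 / 3.813e-19 = 3.866e18, i.e. 3.866e18/6.022e23 = 6.420e-6 mol.
Product: Φ × n_abs = 0.00667 × 6.420e-6 = 4.282e-8 mol.
As a count: 4.282e-8 × 6.022e23 = 2.6e16.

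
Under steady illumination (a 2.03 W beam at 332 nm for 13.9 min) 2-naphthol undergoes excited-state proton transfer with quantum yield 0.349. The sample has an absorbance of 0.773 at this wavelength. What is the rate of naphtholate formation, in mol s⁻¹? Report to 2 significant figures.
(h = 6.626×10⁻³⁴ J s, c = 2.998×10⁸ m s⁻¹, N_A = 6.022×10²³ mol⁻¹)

Photon energy at 332 nm: hc/λ = (6.626×10⁻³⁴)(2.998×10⁸)/(332×10⁻⁹) = 5.983×10⁻¹⁹ J.
Energy delivered: (2.03 W)(834 s) = 1693 J.
Photons incident: 1693 / 5.983×10⁻¹⁹ = 2.830×10²¹, i.e. 2.830×10²¹/6.022×10²³ = 0.004699 mol.
Fraction absorbed: 1 − 10^(−0.773) = 0.8313.
Photons absorbed: 0.8313 × 0.004699 = 0.003906 mol.
Product formed: 0.349 × 0.003906 = 0.001363 mol.
Rate: 0.001363 / 834 s = 1.6×10⁻⁶ mol s⁻¹.

1.6×10⁻⁶ mol s⁻¹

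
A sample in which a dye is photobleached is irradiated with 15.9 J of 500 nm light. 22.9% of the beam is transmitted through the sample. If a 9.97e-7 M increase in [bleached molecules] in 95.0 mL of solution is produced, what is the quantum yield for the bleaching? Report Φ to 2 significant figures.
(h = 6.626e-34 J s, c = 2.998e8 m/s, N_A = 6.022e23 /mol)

Φ = 0.0018

Product: (9.97e-7 M)(0.095 L) = 9.472e-8 mol.
Photon energy at 500 nm: hc/λ = (6.626e-34)(2.998e8)/(500e-9) = 3.973e-19 J.
Photons incident: 15.9 / 3.973e-19 = 4.002e19, i.e. 4.002e19/6.022e23 = 6.646e-5 mol.
Fraction absorbed: 1 − 22.9/100 = 0.7710.
Photons absorbed: 0.7710 × 6.646e-5 = 5.124e-5 mol.
Φ = 9.472e-8 mol / 5.124e-5 mol photons = 0.0018.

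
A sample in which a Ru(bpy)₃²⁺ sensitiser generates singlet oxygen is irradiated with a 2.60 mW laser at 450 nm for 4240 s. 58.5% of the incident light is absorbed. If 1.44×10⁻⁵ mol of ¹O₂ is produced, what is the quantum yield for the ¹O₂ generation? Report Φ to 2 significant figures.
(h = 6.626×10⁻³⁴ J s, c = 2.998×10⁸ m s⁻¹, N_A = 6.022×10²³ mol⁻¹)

Photon energy at 450 nm: hc/λ = (6.626×10⁻³⁴)(2.998×10⁸)/(450×10⁻⁹) = 4.414×10⁻¹⁹ J.
Energy delivered: (2.60 mW)(4240 s) = 11.02 J.
Photons incident: 11.02 / 4.414×10⁻¹⁹ = 2.497×10¹⁹, i.e. 2.497×10¹⁹/6.022×10²³ = 4.146×10⁻⁵ mol.
Photons absorbed: 0.585 × 4.146×10⁻⁵ = 2.425×10⁻⁵ mol.
Φ = 1.44×10⁻⁵ mol / 2.425×10⁻⁵ mol photons = 0.59.

Φ = 0.59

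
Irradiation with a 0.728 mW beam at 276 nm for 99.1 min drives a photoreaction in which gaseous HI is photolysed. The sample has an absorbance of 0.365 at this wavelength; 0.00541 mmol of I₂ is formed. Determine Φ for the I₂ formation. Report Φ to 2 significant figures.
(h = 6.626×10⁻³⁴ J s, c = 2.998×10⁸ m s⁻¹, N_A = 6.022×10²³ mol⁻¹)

Φ = 0.95

Product: 0.00541 mmol = 5.41×10⁻⁶ mol.
Photon energy at 276 nm: hc/λ = (6.626×10⁻³⁴)(2.998×10⁸)/(276×10⁻⁹) = 7.197×10⁻¹⁹ J.
Energy delivered: (0.728 mW)(5946 s) = 4.329 J.
Photons incident: 4.329 / 7.197×10⁻¹⁹ = 6.015×10¹⁸, i.e. 6.015×10¹⁸/6.022×10²³ = 9.988×10⁻⁶ mol.
Fraction absorbed: 1 − 10^(−0.365) = 0.5685.
Photons absorbed: 0.5685 × 9.988×10⁻⁶ = 5.678×10⁻⁶ mol.
Φ = 5.41×10⁻⁶ mol / 5.678×10⁻⁶ mol photons = 0.95.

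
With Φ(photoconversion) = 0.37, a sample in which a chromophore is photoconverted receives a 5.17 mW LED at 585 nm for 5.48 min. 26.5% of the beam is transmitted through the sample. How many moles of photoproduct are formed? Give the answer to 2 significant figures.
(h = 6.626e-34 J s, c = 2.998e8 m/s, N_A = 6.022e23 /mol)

Photon energy at 585 nm: hc/λ = (6.626e-34)(2.998e8)/(585e-9) = 3.396e-19 J.
Energy delivered: (5.17 mW)(328.8 s) = 1.700 J.
Photons incident: 1.700 / 3.396e-19 = 5.006e18, i.e. 5.006e18/6.022e23 = 8.313e-6 mol.
Fraction absorbed: 1 − 26.5/100 = 0.7350.
Photons absorbed: 0.7350 × 8.313e-6 = 6.110e-6 mol.
Product: Φ × n_abs = 0.37 × 6.110e-6 = 2.261e-6 mol.

2.3e-6 mol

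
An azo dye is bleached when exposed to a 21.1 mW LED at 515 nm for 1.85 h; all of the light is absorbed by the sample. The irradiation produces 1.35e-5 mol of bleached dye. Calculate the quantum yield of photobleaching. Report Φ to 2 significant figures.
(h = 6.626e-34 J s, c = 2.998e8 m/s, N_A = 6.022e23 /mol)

Φ = 0.022

Photon energy at 515 nm: hc/λ = (6.626e-34)(2.998e8)/(515e-9) = 3.857e-19 J.
Energy delivered: (21.1 mW)(6660 s) = 140.5 J.
Photons incident: 140.5 / 3.857e-19 = 3.643e20, i.e. 3.643e20/6.022e23 = 6.049e-4 mol.
Φ = 1.35e-5 mol / 6.049e-4 mol photons = 0.022.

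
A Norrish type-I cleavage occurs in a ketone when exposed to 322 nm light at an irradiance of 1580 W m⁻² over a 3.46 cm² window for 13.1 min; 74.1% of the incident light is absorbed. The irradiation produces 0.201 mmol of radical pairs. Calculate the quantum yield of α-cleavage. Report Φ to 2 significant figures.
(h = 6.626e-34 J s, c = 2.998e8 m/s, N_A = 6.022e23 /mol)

Φ = 0.23

Product: 0.201 mmol = 2.01e-4 mol.
Photon energy at 322 nm: hc/λ = (6.626e-34)(2.998e8)/(322e-9) = 6.169e-19 J.
Energy delivered: (1580 W m⁻²)(3.46e-4 m²)(786 s) = 429.7 J.
Photons incident: 429.7 / 6.169e-19 = 6.965e20, i.e. 6.965e20/6.022e23 = 0.001157 mol.
Photons absorbed: 0.741 × 0.001157 = 8.573e-4 mol.
Φ = 2.01e-4 mol / 8.573e-4 mol photons = 0.23.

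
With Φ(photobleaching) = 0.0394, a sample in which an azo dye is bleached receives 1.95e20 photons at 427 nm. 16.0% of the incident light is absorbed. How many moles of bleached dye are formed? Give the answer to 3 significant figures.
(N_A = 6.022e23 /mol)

2.04e-6 mol

Moles of photons: 1.95e20 / 6.022e23 = 3.238e-4 mol.
Photons absorbed: 0.160 × 3.238e-4 = 5.181e-5 mol.
Product: Φ × n_abs = 0.0394 × 5.181e-5 = 2.041e-6 mol.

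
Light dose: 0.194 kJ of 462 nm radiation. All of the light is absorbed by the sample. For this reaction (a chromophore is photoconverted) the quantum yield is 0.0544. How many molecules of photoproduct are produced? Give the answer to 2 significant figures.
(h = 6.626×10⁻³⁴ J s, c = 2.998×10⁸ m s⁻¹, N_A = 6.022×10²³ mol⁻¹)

Photon energy at 462 nm: hc/λ = (6.626×10⁻³⁴)(2.998×10⁸)/(462×10⁻⁹) = 4.300×10⁻¹⁹ J.
Incident energy: 0.194 kJ = 194 J.
Photons incident: 194 / 4.300×10⁻¹⁹ = 4.512×10²⁰, i.e. 4.512×10²⁰/6.022×10²³ = 7.493×10⁻⁴ mol.
Product: Φ × n_abs = 0.0544 × 7.493×10⁻⁴ = 4.076×10⁻⁵ mol.
As a count: 4.076×10⁻⁵ × 6.022×10²³ = 2.5×10¹⁹.

2.5×10¹⁹ molecules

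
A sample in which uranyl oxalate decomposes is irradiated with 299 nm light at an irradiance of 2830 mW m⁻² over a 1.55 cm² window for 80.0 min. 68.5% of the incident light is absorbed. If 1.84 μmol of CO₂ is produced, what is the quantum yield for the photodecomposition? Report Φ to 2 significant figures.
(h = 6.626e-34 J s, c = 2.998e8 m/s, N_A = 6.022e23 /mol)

Product: 1.84 μmol = 1.84e-6 mol.
Photon energy at 299 nm: hc/λ = (6.626e-34)(2.998e8)/(299e-9) = 6.644e-19 J.
Energy delivered: (2830 mW m⁻²)(1.55e-4 m²)(4800 s) = 2.106 J.
Photons incident: 2.106 / 6.644e-19 = 3.170e18, i.e. 3.170e18/6.022e23 = 5.264e-6 mol.
Photons absorbed: 0.685 × 5.264e-6 = 3.606e-6 mol.
Φ = 1.84e-6 mol / 3.606e-6 mol photons = 0.51.

Φ = 0.51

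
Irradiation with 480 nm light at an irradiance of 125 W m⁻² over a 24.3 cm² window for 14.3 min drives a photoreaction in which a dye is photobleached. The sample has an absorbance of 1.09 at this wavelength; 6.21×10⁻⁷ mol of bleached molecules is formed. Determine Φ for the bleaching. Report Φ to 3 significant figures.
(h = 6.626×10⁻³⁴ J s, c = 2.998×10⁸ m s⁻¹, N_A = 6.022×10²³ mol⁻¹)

Photon energy at 480 nm: hc/λ = (6.626×10⁻³⁴)(2.998×10⁸)/(480×10⁻⁹) = 4.138×10⁻¹⁹ J.
Energy delivered: (125 W m⁻²)(24.3×10⁻⁴ m²)(858 s) = 260.6 J.
Photons incident: 260.6 / 4.138×10⁻¹⁹ = 6.298×10²⁰, i.e. 6.298×10²⁰/6.022×10²³ = 0.001046 mol.
Fraction absorbed: 1 − 10^(−1.09) = 0.9187.
Photons absorbed: 0.9187 × 0.001046 = 9.610×10⁻⁴ mol.
Φ = 6.21×10⁻⁷ mol / 9.610×10⁻⁴ mol photons = 6.46×10⁻⁴.

Φ = 6.46×10⁻⁴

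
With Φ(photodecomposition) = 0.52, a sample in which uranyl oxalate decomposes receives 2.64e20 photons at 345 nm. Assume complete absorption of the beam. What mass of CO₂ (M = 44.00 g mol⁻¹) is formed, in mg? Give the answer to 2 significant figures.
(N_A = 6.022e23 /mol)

10 mg

Moles of photons: 2.64e20 / 6.022e23 = 4.384e-4 mol.
Product: Φ × n_abs = 0.52 × 4.384e-4 = 2.280e-4 mol.
Mass: 2.280e-4 × 44.00 = 0.01003 g = 10 mg.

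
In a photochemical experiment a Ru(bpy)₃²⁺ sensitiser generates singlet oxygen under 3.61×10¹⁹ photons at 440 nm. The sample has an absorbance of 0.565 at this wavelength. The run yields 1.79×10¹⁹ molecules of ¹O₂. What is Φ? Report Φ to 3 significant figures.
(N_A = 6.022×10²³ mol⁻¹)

Product: 1.79×10¹⁹ / 6.022×10²³ = 2.972×10⁻⁵ mol.
Moles of photons: 3.61×10¹⁹ / 6.022×10²³ = 5.995×10⁻⁵ mol.
Fraction absorbed: 1 − 10^(−0.565) = 0.7277.
Photons absorbed: 0.7277 × 5.995×10⁻⁵ = 4.363×10⁻⁵ mol.
Φ = 2.972×10⁻⁵ mol / 4.363×10⁻⁵ mol photons = 0.681.

Φ = 0.681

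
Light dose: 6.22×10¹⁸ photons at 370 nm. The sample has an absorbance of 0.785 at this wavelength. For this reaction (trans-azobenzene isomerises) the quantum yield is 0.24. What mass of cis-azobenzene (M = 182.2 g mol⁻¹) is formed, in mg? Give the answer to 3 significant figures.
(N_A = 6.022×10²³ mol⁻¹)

0.378 mg

Moles of photons: 6.22×10¹⁸ / 6.022×10²³ = 1.033×10⁻⁵ mol.
Fraction absorbed: 1 − 10^(−0.785) = 0.8359.
Photons absorbed: 0.8359 × 1.033×10⁻⁵ = 8.635×10⁻⁶ mol.
Product: Φ × n_abs = 0.24 × 8.635×10⁻⁶ = 2.072×10⁻⁶ mol.
Mass: 2.072×10⁻⁶ × 182.2 = 3.775×10⁻⁴ g = 0.378 mg.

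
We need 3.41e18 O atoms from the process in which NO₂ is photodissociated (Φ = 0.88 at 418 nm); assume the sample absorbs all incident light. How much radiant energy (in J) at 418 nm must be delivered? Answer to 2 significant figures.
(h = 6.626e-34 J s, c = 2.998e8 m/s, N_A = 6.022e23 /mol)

1.8 J

Product: 3.41e18 / 6.022e23 = 5.663e-6 mol.
Photons that must be absorbed: 5.663e-6 / 0.88 = 6.435e-6 mol.
Photon energy: hc/λ = 4.752e-19 J; per mole, 2.862e5 J mol⁻¹.
Energy required: 6.435e-6 × 2.862e5 = 1.8 J.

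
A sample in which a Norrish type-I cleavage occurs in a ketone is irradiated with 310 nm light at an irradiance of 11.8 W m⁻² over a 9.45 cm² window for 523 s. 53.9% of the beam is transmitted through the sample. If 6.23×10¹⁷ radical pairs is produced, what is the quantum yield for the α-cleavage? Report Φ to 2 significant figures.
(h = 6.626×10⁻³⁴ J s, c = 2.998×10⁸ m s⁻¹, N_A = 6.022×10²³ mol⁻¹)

Φ = 0.15

Product: 6.23×10¹⁷ / 6.022×10²³ = 1.035×10⁻⁶ mol.
Photon energy at 310 nm: hc/λ = (6.626×10⁻³⁴)(2.998×10⁸)/(310×10⁻⁹) = 6.408×10⁻¹⁹ J.
Energy delivered: (11.8 W m⁻²)(9.45×10⁻⁴ m²)(523 s) = 5.832 J.
Photons incident: 5.832 / 6.408×10⁻¹⁹ = 9.101×10¹⁸, i.e. 9.101×10¹⁸/6.022×10²³ = 1.511×10⁻⁵ mol.
Fraction absorbed: 1 − 53.9/100 = 0.4610.
Photons absorbed: 0.4610 × 1.511×10⁻⁵ = 6.966×10⁻⁶ mol.
Φ = 1.035×10⁻⁶ mol / 6.966×10⁻⁶ mol photons = 0.15.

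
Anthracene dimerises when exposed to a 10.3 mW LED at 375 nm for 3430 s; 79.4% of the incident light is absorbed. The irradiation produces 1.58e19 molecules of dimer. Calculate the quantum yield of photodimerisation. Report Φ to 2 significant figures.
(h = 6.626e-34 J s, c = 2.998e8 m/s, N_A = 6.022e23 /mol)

Φ = 0.30

Product: 1.58e19 / 6.022e23 = 2.624e-5 mol.
Photon energy at 375 nm: hc/λ = (6.626e-34)(2.998e8)/(375e-9) = 5.297e-19 J.
Energy delivered: (10.3 mW)(3430 s) = 35.33 J.
Photons incident: 35.33 / 5.297e-19 = 6.670e19, i.e. 6.670e19/6.022e23 = 1.108e-4 mol.
Photons absorbed: 0.794 × 1.108e-4 = 8.798e-5 mol.
Φ = 2.624e-5 mol / 8.798e-5 mol photons = 0.30.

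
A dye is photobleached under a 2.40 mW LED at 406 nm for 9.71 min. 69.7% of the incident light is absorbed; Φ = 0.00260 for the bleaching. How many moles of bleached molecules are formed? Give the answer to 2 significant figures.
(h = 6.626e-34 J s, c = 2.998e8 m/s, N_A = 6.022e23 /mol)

8.6e-9 mol

Photon energy at 406 nm: hc/λ = (6.626e-34)(2.998e8)/(406e-9) = 4.893e-19 J.
Energy delivered: (2.40 mW)(582.6 s) = 1.398 J.
Photons incident: 1.398 / 4.893e-19 = 2.857e18, i.e. 2.857e18/6.022e23 = 4.744e-6 mol.
Photons absorbed: 0.697 × 4.744e-6 = 3.307e-6 mol.
Product: Φ × n_abs = 0.00260 × 3.307e-6 = 8.598e-9 mol.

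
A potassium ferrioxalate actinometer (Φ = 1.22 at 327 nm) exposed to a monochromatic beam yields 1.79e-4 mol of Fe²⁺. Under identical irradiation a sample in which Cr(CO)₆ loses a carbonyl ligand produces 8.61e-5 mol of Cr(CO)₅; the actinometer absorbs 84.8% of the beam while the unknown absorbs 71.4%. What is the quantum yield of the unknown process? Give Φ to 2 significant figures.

Φ = 0.70

Photons absorbed by the actinometer: 1.79e-4 / 1.22 = 1.467e-4 mol.
Incident flux: 1.467e-4 / 0.848 = 1.730e-4 einstein.
Absorbed by unknown: 0.714 × 1.730e-4 = 1.235e-4 mol.
Φ(unknown) = 8.61e-5 / 1.235e-4 = 0.70.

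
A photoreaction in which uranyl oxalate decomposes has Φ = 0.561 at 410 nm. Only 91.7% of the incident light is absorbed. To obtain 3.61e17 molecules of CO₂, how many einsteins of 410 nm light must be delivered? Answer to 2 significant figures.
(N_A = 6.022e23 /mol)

1.2e-6 einstein

Product: 3.61e17 / 6.022e23 = 5.995e-7 mol.
Photons that must be absorbed: 5.995e-7 / 0.561 = 1.069e-6 mol.
Incident photons needed: 1.069e-6 / 0.917 = 1.166e-6 mol.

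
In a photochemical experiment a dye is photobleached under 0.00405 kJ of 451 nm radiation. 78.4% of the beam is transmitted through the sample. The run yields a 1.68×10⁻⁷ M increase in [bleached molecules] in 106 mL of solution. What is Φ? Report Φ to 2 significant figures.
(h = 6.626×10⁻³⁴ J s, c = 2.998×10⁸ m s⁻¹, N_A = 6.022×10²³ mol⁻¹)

Φ = 0.0054

Product: (1.68×10⁻⁷ M)(0.106 L) = 1.781×10⁻⁸ mol.
Photon energy at 451 nm: hc/λ = (6.626×10⁻³⁴)(2.998×10⁸)/(451×10⁻⁹) = 4.405×10⁻¹⁹ J.
Incident energy: 0.00405 kJ = 4.05 J.
Photons incident: 4.05 / 4.405×10⁻¹⁹ = 9.194×10¹⁸, i.e. 9.194×10¹⁸/6.022×10²³ = 1.527×10⁻⁵ mol.
Fraction absorbed: 1 − 78.4/100 = 0.2160.
Photons absorbed: 0.2160 × 1.527×10⁻⁵ = 3.298×10⁻⁶ mol.
Φ = 1.781×10⁻⁸ mol / 3.298×10⁻⁶ mol photons = 0.0054.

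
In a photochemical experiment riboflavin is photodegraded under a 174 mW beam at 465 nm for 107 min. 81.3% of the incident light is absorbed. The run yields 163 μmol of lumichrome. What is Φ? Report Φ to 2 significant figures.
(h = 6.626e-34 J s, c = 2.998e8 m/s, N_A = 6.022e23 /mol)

Product: 163 μmol = 1.63e-4 mol.
Photon energy at 465 nm: hc/λ = (6.626e-34)(2.998e8)/(465e-9) = 4.272e-19 J.
Energy delivered: (174 mW)(6420 s) = 1117 J.
Photons incident: 1117 / 4.272e-19 = 2.615e21, i.e. 2.615e21/6.022e23 = 0.004342 mol.
Photons absorbed: 0.813 × 0.004342 = 0.003530 mol.
Φ = 1.63e-4 mol / 0.003530 mol photons = 0.046.

Φ = 0.046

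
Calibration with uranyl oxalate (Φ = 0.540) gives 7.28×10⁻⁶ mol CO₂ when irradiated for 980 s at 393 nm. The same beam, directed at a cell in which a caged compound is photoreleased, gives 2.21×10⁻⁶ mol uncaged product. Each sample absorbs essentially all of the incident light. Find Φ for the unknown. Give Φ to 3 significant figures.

Photons absorbed by the actinometer: 7.28×10⁻⁶ / 0.540 = 1.348×10⁻⁵ mol.
Φ(unknown) = 2.21×10⁻⁶ / 1.348×10⁻⁵ = 0.164.

Φ = 0.164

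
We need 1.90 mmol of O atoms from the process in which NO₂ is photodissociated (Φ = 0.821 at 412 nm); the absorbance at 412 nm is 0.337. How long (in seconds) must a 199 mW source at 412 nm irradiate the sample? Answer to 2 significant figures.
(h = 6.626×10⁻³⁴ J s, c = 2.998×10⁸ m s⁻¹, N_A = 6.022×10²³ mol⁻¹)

t ≈ 6300 s

Product: 1.90 mmol = 0.00190 mol.
Photons that must be absorbed: 0.00190 / 0.821 = 0.002314 mol.
Fraction absorbed: 1 − 10^(−0.337) = 0.5397.
Incident photons needed: 0.002314 / 0.5397 = 0.004288 mol.
Photon energy: hc/λ = 4.822×10⁻¹⁹ J; per mole, 2.904×10⁵ J mol⁻¹.
Energy required: 0.004288 × 2.904×10⁵ = 1245 J.
Time: 1245 J / 0.199 W = 6300 s.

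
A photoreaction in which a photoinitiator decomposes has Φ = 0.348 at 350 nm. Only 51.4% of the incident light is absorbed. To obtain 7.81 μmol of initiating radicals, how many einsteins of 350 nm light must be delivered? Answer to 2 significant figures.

4.4×10⁻⁵ einstein

Product: 7.81 μmol = 7.81×10⁻⁶ mol.
Photons that must be absorbed: 7.81×10⁻⁶ / 0.348 = 2.244×10⁻⁵ mol.
Incident photons needed: 2.244×10⁻⁵ / 0.514 = 4.366×10⁻⁵ mol.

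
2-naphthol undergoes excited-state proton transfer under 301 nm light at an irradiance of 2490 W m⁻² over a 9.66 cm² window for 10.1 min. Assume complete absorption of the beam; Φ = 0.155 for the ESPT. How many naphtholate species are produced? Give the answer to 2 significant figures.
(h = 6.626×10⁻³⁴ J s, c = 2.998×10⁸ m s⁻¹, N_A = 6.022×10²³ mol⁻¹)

3.4×10²⁰ species

Photon energy at 301 nm: hc/λ = (6.626×10⁻³⁴)(2.998×10⁸)/(301×10⁻⁹) = 6.600×10⁻¹⁹ J.
Energy delivered: (2490 W m⁻²)(9.66×10⁻⁴ m²)(606 s) = 1458 J.
Photons incident: 1458 / 6.600×10⁻¹⁹ = 2.209×10²¹, i.e. 2.209×10²¹/6.022×10²³ = 0.003668 mol.
Product: Φ × n_abs = 0.155 × 0.003668 = 5.685×10⁻⁴ mol.
As a count: 5.685×10⁻⁴ × 6.022×10²³ = 3.4×10²⁰.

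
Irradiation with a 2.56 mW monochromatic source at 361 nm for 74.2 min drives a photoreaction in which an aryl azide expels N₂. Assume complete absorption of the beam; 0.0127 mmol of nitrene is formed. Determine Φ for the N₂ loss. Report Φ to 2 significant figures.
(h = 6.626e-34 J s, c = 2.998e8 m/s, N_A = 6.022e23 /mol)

Product: 0.0127 mmol = 1.27e-5 mol.
Photon energy at 361 nm: hc/λ = (6.626e-34)(2.998e8)/(361e-9) = 5.503e-19 J.
Energy delivered: (2.56 mW)(4452 s) = 11.40 J.
Photons incident: 11.40 / 5.503e-19 = 2.072e19, i.e. 2.072e19/6.022e23 = 3.441e-5 mol.
Φ = 1.27e-5 mol / 3.441e-5 mol photons = 0.37.

Φ = 0.37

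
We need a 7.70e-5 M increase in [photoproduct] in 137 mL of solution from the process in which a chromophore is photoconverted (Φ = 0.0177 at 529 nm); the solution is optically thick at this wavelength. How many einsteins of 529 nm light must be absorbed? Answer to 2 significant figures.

Product: (7.70e-5 M)(0.137 L) = 1.055e-5 mol.
Photons that must be absorbed: 1.055e-5 / 0.0177 = 5.960e-4 mol.

6.0e-4 einstein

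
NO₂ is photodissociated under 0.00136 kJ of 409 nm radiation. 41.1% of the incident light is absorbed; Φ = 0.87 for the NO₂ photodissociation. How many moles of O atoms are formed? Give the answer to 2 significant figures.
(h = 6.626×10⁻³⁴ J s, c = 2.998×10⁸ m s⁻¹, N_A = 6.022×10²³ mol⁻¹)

1.7×10⁻⁶ mol

Photon energy at 409 nm: hc/λ = (6.626×10⁻³⁴)(2.998×10⁸)/(409×10⁻⁹) = 4.857×10⁻¹⁹ J.
Incident energy: 0.00136 kJ = 1.36 J.
Photons incident: 1.36 / 4.857×10⁻¹⁹ = 2.800×10¹⁸, i.e. 2.800×10¹⁸/6.022×10²³ = 4.650×10⁻⁶ mol.
Photons absorbed: 0.411 × 4.650×10⁻⁶ = 1.911×10⁻⁶ mol.
Product: Φ × n_abs = 0.87 × 1.911×10⁻⁶ = 1.663×10⁻⁶ mol.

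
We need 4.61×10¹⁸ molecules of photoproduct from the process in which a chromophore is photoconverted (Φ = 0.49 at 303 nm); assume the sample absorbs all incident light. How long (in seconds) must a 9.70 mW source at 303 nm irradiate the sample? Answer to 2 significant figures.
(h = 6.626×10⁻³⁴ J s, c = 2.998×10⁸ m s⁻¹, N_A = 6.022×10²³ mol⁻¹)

t ≈ 640 s

Product: 4.61×10¹⁸ / 6.022×10²³ = 7.655×10⁻⁶ mol.
Photons that must be absorbed: 7.655×10⁻⁶ / 0.49 = 1.562×10⁻⁵ mol.
Photon energy: hc/λ = 6.556×10⁻¹⁹ J; per mole, 3.948×10⁵ J mol⁻¹.
Energy required: 1.562×10⁻⁵ × 3.948×10⁵ = 6.167 J.
Time: 6.167 J / 0.0097 W = 640 s.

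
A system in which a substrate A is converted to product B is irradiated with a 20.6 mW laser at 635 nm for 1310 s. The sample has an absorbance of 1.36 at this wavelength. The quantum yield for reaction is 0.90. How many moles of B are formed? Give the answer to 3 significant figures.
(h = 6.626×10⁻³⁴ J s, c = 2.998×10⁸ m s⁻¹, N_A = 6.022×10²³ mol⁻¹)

Photon energy at 635 nm: hc/λ = (6.626×10⁻³⁴)(2.998×10⁸)/(635×10⁻⁹) = 3.128×10⁻¹⁹ J.
Energy delivered: (20.6 mW)(1310 s) = 26.99 J.
Photons incident: 26.99 / 3.128×10⁻¹⁹ = 8.629×10¹⁹, i.e. 8.629×10¹⁹/6.022×10²³ = 1.433×10⁻⁴ mol.
Fraction absorbed: 1 − 10^(−1.36) = 0.9563.
Photons absorbed: 0.9563 × 1.433×10⁻⁴ = 1.370×10⁻⁴ mol.
Product: Φ × n_abs = 0.90 × 1.370×10⁻⁴ = 1.233×10⁻⁴ mol.

1.23×10⁻⁴ mol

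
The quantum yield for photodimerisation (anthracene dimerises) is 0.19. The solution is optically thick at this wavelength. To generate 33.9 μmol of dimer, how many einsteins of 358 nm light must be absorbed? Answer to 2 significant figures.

Product: 33.9 μmol = 3.39×10⁻⁵ mol.
Photons that must be absorbed: 3.39×10⁻⁵ / 0.19 = 1.784×10⁻⁴ mol.

1.8×10⁻⁴ einstein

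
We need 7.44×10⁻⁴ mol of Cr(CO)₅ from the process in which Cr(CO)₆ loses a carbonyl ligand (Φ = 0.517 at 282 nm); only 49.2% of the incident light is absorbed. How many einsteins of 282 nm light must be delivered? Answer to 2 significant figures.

Photons that must be absorbed: 7.44×10⁻⁴ / 0.517 = 0.001439 mol.
Incident photons needed: 0.001439 / 0.492 = 0.002925 mol.

0.0029 einstein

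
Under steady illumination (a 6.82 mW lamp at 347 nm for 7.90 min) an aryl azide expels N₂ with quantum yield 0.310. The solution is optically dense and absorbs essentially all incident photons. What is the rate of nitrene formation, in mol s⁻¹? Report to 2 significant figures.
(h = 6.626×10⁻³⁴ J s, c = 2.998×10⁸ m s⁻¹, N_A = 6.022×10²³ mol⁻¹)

6.1×10⁻⁹ mol s⁻¹

Photon energy at 347 nm: hc/λ = (6.626×10⁻³⁴)(2.998×10⁸)/(347×10⁻⁹) = 5.725×10⁻¹⁹ J.
Energy delivered: (6.82 mW)(474 s) = 3.233 J.
Photons incident: 3.233 / 5.725×10⁻¹⁹ = 5.647×10¹⁸, i.e. 5.647×10¹⁸/6.022×10²³ = 9.377×10⁻⁶ mol.
Product formed: 0.310 × 9.377×10⁻⁶ = 2.907×10⁻⁶ mol.
Rate: 2.907×10⁻⁶ / 474 s = 6.1×10⁻⁹ mol s⁻¹.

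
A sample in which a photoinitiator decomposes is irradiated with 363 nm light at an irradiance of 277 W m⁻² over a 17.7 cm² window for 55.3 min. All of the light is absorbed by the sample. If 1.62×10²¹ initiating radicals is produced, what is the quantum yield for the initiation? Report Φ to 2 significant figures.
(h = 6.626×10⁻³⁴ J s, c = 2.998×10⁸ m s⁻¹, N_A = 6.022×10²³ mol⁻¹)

Φ = 0.54

Product: 1.62×10²¹ / 6.022×10²³ = 0.002690 mol.
Photon energy at 363 nm: hc/λ = (6.626×10⁻³⁴)(2.998×10⁸)/(363×10⁻⁹) = 5.472×10⁻¹⁹ J.
Energy delivered: (277 W m⁻²)(17.7×10⁻⁴ m²)(3318 s) = 1627 J.
Photons incident: 1627 / 5.472×10⁻¹⁹ = 2.973×10²¹, i.e. 2.973×10²¹/6.022×10²³ = 0.004937 mol.
Φ = 0.002690 mol / 0.004937 mol photons = 0.54.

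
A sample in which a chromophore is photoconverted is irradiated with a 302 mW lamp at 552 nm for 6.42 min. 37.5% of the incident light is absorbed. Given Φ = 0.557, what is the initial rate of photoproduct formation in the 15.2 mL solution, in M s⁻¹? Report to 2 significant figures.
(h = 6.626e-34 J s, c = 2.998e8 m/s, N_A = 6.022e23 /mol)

1.9e-5 M s⁻¹

Photon energy at 552 nm: hc/λ = (6.626e-34)(2.998e8)/(552e-9) = 3.599e-19 J.
Energy delivered: (302 mW)(385.2 s) = 116.3 J.
Photons incident: 116.3 / 3.599e-19 = 3.231e20, i.e. 3.231e20/6.022e23 = 5.365e-4 mol.
Photons absorbed: 0.375 × 5.365e-4 = 2.012e-4 mol.
Product formed: 0.557 × 2.012e-4 = 1.121e-4 mol.
Rate: 1.121e-4 mol / (385.2 s × 0.0152 L) = 1.9e-5 M s⁻¹.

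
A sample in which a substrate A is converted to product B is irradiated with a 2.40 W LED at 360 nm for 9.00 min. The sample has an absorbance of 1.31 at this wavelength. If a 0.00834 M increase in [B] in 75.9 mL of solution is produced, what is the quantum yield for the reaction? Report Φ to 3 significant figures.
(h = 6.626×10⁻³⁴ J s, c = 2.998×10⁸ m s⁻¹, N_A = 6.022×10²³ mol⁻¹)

Φ = 0.171

Product: (0.00834 M)(0.0759 L) = 6.330×10⁻⁴ mol.
Photon energy at 360 nm: hc/λ = (6.626×10⁻³⁴)(2.998×10⁸)/(360×10⁻⁹) = 5.518×10⁻¹⁹ J.
Energy delivered: (2.40 W)(540 s) = 1296 J.
Photons incident: 1296 / 5.518×10⁻¹⁹ = 2.349×10²¹, i.e. 2.349×10²¹/6.022×10²³ = 0.003901 mol.
Fraction absorbed: 1 − 10^(−1.31) = 0.9510.
Photons absorbed: 0.9510 × 0.003901 = 0.003710 mol.
Φ = 6.330×10⁻⁴ mol / 0.003710 mol photons = 0.171.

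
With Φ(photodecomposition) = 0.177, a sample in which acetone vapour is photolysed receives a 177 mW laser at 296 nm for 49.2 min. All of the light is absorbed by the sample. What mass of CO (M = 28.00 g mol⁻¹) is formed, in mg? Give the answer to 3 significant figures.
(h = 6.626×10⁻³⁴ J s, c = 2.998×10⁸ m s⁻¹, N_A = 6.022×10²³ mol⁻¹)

6.41 mg

Photon energy at 296 nm: hc/λ = (6.626×10⁻³⁴)(2.998×10⁸)/(296×10⁻⁹) = 6.711×10⁻¹⁹ J.
Energy delivered: (177 mW)(2952 s) = 522.5 J.
Photons incident: 522.5 / 6.711×10⁻¹⁹ = 7.786×10²⁰, i.e. 7.786×10²⁰/6.022×10²³ = 0.001293 mol.
Product: Φ × n_abs = 0.177 × 0.001293 = 2.289×10⁻⁴ mol.
Mass: 2.289×10⁻⁴ × 28.00 = 0.006409 g = 6.41 mg.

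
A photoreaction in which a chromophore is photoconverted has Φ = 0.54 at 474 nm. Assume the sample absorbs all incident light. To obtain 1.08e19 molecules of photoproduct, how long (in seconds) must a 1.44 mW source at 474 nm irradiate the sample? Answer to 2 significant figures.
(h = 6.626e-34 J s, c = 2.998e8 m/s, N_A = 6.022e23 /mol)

Product: 1.08e19 / 6.022e23 = 1.793e-5 mol.
Photons that must be absorbed: 1.793e-5 / 0.54 = 3.320e-5 mol.
Photon energy: hc/λ = 4.191e-19 J; per mole, 2.524e5 J mol⁻¹.
Energy required: 3.320e-5 × 2.524e5 = 8.380 J.
Time: 8.380 J / 0.00144 W = 5800 s.

t ≈ 5800 s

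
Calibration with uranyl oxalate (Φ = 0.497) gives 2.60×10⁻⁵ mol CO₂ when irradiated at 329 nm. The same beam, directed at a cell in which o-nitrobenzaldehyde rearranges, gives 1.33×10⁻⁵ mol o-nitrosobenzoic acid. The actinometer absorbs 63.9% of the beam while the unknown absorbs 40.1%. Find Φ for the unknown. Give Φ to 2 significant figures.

Φ = 0.41

Photons absorbed by the actinometer: 2.60×10⁻⁵ / 0.497 = 5.231×10⁻⁵ mol.
Incident flux: 5.231×10⁻⁵ / 0.639 = 8.186×10⁻⁵ einstein.
Absorbed by unknown: 0.401 × 8.186×10⁻⁵ = 3.283×10⁻⁵ mol.
Φ(unknown) = 1.33×10⁻⁵ / 3.283×10⁻⁵ = 0.41.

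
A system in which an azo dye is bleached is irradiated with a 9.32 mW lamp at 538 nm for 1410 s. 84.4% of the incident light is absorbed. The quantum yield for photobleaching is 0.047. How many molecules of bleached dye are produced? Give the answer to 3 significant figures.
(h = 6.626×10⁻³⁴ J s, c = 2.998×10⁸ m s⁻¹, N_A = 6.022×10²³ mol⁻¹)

Photon energy at 538 nm: hc/λ = (6.626×10⁻³⁴)(2.998×10⁸)/(538×10⁻⁹) = 3.692×10⁻¹⁹ J.
Energy delivered: (9.32 mW)(1410 s) = 13.14 J.
Photons incident: 13.14 / 3.692×10⁻¹⁹ = 3.559×10¹⁹, i.e. 3.559×10¹⁹/6.022×10²³ = 5.910×10⁻⁵ mol.
Photons absorbed: 0.844 × 5.910×10⁻⁵ = 4.988×10⁻⁵ mol.
Product: Φ × n_abs = 0.047 × 4.988×10⁻⁵ = 2.344×10⁻⁶ mol.
As a count: 2.344×10⁻⁶ × 6.022×10²³ = 1.41×10¹⁸.

1.41×10¹⁸ molecules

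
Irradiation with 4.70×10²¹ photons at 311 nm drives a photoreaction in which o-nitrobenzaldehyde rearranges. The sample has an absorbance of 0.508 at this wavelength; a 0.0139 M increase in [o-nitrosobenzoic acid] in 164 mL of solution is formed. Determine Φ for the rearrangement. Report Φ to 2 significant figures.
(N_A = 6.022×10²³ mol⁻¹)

Φ = 0.42

Product: (0.0139 M)(0.164 L) = 0.002280 mol.
Moles of photons: 4.70×10²¹ / 6.022×10²³ = 0.007805 mol.
Fraction absorbed: 1 − 10^(−0.508) = 0.6895.
Photons absorbed: 0.6895 × 0.007805 = 0.005382 mol.
Φ = 0.002280 mol / 0.005382 mol photons = 0.42.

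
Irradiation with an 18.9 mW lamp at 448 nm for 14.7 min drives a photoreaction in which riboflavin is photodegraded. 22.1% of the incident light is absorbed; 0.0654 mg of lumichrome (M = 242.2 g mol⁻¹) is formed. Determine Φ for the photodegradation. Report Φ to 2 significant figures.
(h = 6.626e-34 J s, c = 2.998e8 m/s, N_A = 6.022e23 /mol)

Φ = 0.020

Product: 0.0654 mg / 242.2 g mol⁻¹ = 2.700e-7 mol.
Photon energy at 448 nm: hc/λ = (6.626e-34)(2.998e8)/(448e-9) = 4.434e-19 J.
Energy delivered: (18.9 mW)(882 s) = 16.67 J.
Photons incident: 16.67 / 4.434e-19 = 3.760e19, i.e. 3.760e19/6.022e23 = 6.244e-5 mol.
Photons absorbed: 0.221 × 6.244e-5 = 1.380e-5 mol.
Φ = 2.700e-7 mol / 1.380e-5 mol photons = 0.020.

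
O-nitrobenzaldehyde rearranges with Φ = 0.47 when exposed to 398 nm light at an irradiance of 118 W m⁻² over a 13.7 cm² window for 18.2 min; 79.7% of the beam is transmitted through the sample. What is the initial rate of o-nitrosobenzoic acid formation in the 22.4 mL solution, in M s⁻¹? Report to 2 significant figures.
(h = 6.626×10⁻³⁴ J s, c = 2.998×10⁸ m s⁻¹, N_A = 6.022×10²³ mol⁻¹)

2.3×10⁻⁶ M s⁻¹

Photon energy at 398 nm: hc/λ = (6.626×10⁻³⁴)(2.998×10⁸)/(398×10⁻⁹) = 4.991×10⁻¹⁹ J.
Energy delivered: (118 W m⁻²)(13.7×10⁻⁴ m²)(1092 s) = 176.5 J.
Photons incident: 176.5 / 4.991×10⁻¹⁹ = 3.536×10²⁰, i.e. 3.536×10²⁰/6.022×10²³ = 5.872×10⁻⁴ mol.
Fraction absorbed: 1 − 79.7/100 = 0.2030.
Photons absorbed: 0.2030 × 5.872×10⁻⁴ = 1.192×10⁻⁴ mol.
Product formed: 0.47 × 1.192×10⁻⁴ = 5.602×10⁻⁵ mol.
Rate: 5.602×10⁻⁵ mol / (1092 s × 0.0224 L) = 2.3×10⁻⁶ M s⁻¹.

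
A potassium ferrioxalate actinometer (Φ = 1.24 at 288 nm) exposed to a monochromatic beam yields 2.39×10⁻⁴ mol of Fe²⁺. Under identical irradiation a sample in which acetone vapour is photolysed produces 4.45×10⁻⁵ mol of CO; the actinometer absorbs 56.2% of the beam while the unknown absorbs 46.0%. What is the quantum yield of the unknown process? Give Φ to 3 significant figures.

Φ = 0.282

Photons absorbed by the actinometer: 2.39×10⁻⁴ / 1.24 = 1.927×10⁻⁴ mol.
Incident flux: 1.927×10⁻⁴ / 0.562 = 3.429×10⁻⁴ einstein.
Absorbed by unknown: 0.460 × 3.429×10⁻⁴ = 1.577×10⁻⁴ mol.
Φ(unknown) = 4.45×10⁻⁵ / 1.577×10⁻⁴ = 0.282.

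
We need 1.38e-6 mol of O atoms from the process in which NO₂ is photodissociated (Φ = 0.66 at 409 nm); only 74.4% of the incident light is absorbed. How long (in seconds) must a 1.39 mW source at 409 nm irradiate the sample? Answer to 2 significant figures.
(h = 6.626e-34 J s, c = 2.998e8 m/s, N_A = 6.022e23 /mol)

t ≈ 590 s

Photons that must be absorbed: 1.38e-6 / 0.66 = 2.091e-6 mol.
Incident photons needed: 2.091e-6 / 0.744 = 2.810e-6 mol.
Photon energy: hc/λ = 4.857e-19 J; per mole, 2.925e5 J mol⁻¹.
Energy required: 2.810e-6 × 2.925e5 = 0.8219 J.
Time: 0.8219 J / 0.00139 W = 590 s.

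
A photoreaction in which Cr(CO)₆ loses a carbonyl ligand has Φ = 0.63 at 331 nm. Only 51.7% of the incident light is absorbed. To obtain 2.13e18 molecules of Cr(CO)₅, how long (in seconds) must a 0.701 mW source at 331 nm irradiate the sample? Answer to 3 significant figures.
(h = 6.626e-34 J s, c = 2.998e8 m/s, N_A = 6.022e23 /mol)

t ≈ 5600 s

Product: 2.13e18 / 6.022e23 = 3.537e-6 mol.
Photons that must be absorbed: 3.537e-6 / 0.63 = 5.614e-6 mol.
Incident photons needed: 5.614e-6 / 0.517 = 1.086e-5 mol.
Photon energy: hc/λ = 6.001e-19 J; per mole, 3.614e5 J mol⁻¹.
Energy required: 1.086e-5 × 3.614e5 = 3.925 J.
Time: 3.925 J / 0.000701 W = 5600 s.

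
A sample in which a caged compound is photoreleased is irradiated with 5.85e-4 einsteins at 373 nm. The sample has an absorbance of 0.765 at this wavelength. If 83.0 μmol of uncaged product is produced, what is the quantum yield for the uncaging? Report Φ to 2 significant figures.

Φ = 0.17

Product: 83.0 μmol = 8.30e-5 mol.
Fraction absorbed: 1 − 10^(−0.765) = 0.8282.
Photons absorbed: 0.8282 × 5.85e-4 = 4.845e-4 mol.
Φ = 8.30e-5 mol / 4.845e-4 mol photons = 0.17.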